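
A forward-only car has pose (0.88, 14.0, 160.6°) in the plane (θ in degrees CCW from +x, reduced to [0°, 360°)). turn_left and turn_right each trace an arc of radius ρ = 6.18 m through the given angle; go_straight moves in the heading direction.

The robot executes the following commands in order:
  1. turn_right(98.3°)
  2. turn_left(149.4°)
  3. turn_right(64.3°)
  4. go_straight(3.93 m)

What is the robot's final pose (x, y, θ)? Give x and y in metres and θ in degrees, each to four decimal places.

(-21.1460, 33.0016, 147.4000°)

set_pose: (x, y, θ) = (0.8800, 14.0000, 160.6000°), ρ = 6.18
turn_right(98.3°): centre at ρ to the right, rotate −98.3° → (-2.5390, 22.7018, 62.3000°)
turn_left(149.4°): centre at ρ to the left, rotate +149.4° → (-11.2581, 30.8326, 211.7000°)
turn_right(64.3°): centre at ρ to the right, rotate −64.3° → (-17.8351, 30.8842, 147.4000°)
go_straight(3.93): x += 3.93·cos θ, y += 3.93·sin θ → (-21.1460, 33.0016, 147.4000°)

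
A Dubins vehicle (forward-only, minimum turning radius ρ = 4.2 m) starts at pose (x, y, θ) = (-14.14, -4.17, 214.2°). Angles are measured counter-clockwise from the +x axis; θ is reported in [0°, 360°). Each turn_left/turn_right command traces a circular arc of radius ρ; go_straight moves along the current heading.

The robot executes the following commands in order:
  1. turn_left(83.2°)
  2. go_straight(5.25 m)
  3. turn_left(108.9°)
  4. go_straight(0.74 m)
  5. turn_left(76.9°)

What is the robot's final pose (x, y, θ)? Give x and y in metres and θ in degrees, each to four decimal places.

set_pose: (x, y, θ) = (-14.1400, -4.1700, 214.2000°), ρ = 4.2
turn_left(83.2°): centre at ρ to the left, rotate +83.2° → (-15.5081, -9.5766, 297.4000°)
go_straight(5.25): x += 5.25·cos θ, y += 5.25·sin θ → (-13.0920, -14.2376, 297.4000°)
turn_left(108.9°): centre at ρ to the left, rotate +108.9° → (-6.3267, -15.2065, 406.3000° ≡ 46.3000°)
go_straight(0.74): x += 0.74·cos θ, y += 0.74·sin θ → (-5.8155, -14.6715, 46.3000°)
turn_left(76.9°): centre at ρ to the left, rotate +76.9° → (-5.3375, -9.4700, 123.2000°)

(-5.3375, -9.4700, 123.2000°)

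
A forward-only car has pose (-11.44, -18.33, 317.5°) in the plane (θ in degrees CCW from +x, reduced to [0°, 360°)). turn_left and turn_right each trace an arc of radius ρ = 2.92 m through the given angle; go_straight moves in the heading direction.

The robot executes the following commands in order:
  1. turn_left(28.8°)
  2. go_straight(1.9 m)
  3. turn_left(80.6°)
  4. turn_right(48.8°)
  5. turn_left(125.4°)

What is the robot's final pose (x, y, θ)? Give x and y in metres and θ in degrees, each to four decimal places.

(-2.3270, -11.0201, 143.5000°)

set_pose: (x, y, θ) = (-11.4400, -18.3300, 317.5000°), ρ = 2.92
turn_left(28.8°): centre at ρ to the left, rotate +28.8° → (-10.1588, -19.0141, 346.3000°)
go_straight(1.9): x += 1.9·cos θ, y += 1.9·sin θ → (-8.3129, -19.4641, 346.3000°)
turn_left(80.6°): centre at ρ to the left, rotate +80.6° → (-4.9355, -17.7728, 426.9000° ≡ 66.9000°)
turn_right(48.8°): centre at ρ to the right, rotate −48.8° → (-3.1568, -16.1429, 18.1000°)
turn_left(125.4°): centre at ρ to the left, rotate +125.4° → (-2.3270, -11.0201, 143.5000°)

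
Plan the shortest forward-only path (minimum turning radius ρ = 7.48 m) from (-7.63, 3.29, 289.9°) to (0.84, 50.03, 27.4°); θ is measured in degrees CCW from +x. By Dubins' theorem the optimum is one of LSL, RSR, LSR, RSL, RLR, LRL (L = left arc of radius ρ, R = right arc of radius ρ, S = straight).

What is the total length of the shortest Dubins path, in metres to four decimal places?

Let ψ = atan2(Δy, Δx) = atan2(46.74, 8.47) = 79.7286° be the start→goal bearing.
Normalize: d = |goal − start| / ρ = 47.501247/7.48 = 6.350434, α = (θ_start − ψ) mod 360° = 210.1714° = 3.668183 rad, β = (θ_goal − ψ) mod 360° = 307.6714° = 5.369879 rad.
Common terms: sin α = -0.502588, cos α = -0.864526, sin β = -0.791529, cos β = 0.611132, cos(α−β) = -0.130526, d² = 40.328014. Work in radians in the unit-radius frame; every candidate has L = ρ·(t + p + q).
LSL: p² = 2 + d² − 2cos(α−β) + 2d(sin α − sin β) = 46.258857; p = √p² = 6.801386; φ = atan2(cos β − cos α, d + sin α − sin β) = 0.218704 rad; t = (φ − α) mod 2π = 2.833706 rad, q = (β − φ) mod 2π = 5.151175 rad → L = 7.48·(2.833706 + 6.801386 + 5.151175) = 7.48·14.786268 = 110.601283 m
RSR: p² = 2 + d² − 2cos(α−β) + 2d(sin β − sin α) = 38.919275; p = √p² = 6.238531; φ = atan2(cos α − cos β, d − sin α + sin β) = -0.238803 rad; t = (α − φ) mod 2π = 3.906985 rad, q = (φ − β) mod 2π = 0.674504 rad → L = 7.48·(3.906985 + 6.238531 + 0.674504) = 7.48·10.820021 = 80.933755 m
LSR: p² = d² − 2 + 2cos(α−β) + 2d(sin α + sin β) = 21.630550; p = √p² = 4.650865; φ = atan2(−cos α − cos β, d + sin α + sin β) − atan2(−2, p) = 0.456194 rad; t = (φ − α) mod 2π = 3.071196 rad, q = (φ − β) mod 2π = 1.369500 rad → L = 7.48·(3.071196 + 4.650865 + 1.369500) = 7.48·9.091561 = 68.004880 m
RSL: p² = d² − 2 + 2cos(α−β) − 2d(sin α + sin β) = 54.503373; p = √p² = 7.382640; φ = atan2(cos α + cos β, d − sin α − sin β) − atan2(2, p) = -0.297691 rad; t = (α − φ) mod 2π = 3.965874 rad, q = (β − φ) mod 2π = 5.667570 rad → L = 7.48·(3.965874 + 7.382640 + 5.667570) = 7.48·17.016083 = 127.280304 m
RLR: c = (6 − d² + 2cos(α−β) + 2d(sin α − sin β))/8 = -3.864909, |c| > 1 → infeasible
LRL: c = (6 − d² + 2cos(α−β) − 2d(sin α − sin β))/8 = -4.782357, |c| > 1 → infeasible
Shortest: LSR with L = 68.004880 m ≈ 68.0049 m

68.0049 m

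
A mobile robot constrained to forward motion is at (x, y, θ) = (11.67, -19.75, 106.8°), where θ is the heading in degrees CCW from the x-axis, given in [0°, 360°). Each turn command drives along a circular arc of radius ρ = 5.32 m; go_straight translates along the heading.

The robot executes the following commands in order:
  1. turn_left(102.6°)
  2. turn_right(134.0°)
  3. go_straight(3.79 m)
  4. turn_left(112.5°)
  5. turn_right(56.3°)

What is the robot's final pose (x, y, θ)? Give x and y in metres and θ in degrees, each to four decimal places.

(-13.4279, 1.3386, 131.6000°)

set_pose: (x, y, θ) = (11.6700, -19.7500, 106.8000°), ρ = 5.32
turn_left(102.6°): centre at ρ to the left, rotate +102.6° → (3.9655, -16.6528, 209.4000°)
turn_right(134.0°): centre at ρ to the right, rotate −134.0° → (-3.7944, -10.6769, 75.4000°)
go_straight(3.79): x += 3.79·cos θ, y += 3.79·sin θ → (-2.8390, -7.0093, 75.4000°)
turn_left(112.5°): centre at ρ to the left, rotate +112.5° → (-8.7184, -0.3988, 187.9000°)
turn_right(56.3°): centre at ρ to the right, rotate −56.3° → (-13.4279, 1.3386, 131.6000°)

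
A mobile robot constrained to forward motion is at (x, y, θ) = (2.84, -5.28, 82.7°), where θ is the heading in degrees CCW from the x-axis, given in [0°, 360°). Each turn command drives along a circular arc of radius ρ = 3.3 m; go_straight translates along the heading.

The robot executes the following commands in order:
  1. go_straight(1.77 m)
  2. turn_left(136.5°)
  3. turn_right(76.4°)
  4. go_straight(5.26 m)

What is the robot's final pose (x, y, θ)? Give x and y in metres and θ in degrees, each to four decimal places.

set_pose: (x, y, θ) = (2.8400, -5.2800, 82.7000°), ρ = 3.3
go_straight(1.77): x += 1.77·cos θ, y += 1.77·sin θ → (3.0649, -3.5243, 82.7000°)
turn_left(136.5°): centre at ρ to the left, rotate +136.5° → (-2.2940, -0.5477, 219.2000°)
turn_right(76.4°): centre at ρ to the right, rotate −76.4° → (-6.3749, -0.6189, 142.8000°)
go_straight(5.26): x += 5.26·cos θ, y += 5.26·sin θ → (-10.5647, 2.5612, 142.8000°)

(-10.5647, 2.5612, 142.8000°)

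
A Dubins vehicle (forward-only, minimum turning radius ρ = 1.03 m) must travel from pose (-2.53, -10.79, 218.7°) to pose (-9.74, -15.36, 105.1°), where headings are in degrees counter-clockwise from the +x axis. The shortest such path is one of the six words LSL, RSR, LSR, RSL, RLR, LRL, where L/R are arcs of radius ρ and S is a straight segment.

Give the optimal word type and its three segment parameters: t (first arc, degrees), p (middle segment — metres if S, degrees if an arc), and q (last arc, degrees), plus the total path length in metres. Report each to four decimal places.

LSR: t = 3.8357°, p = 7.4192 m, q = 117.4357°, L = 9.5993 m

Let ψ = atan2(Δy, Δx) = atan2(-4.57, -7.21) = -147.6318° be the start→goal bearing.
Normalize: d = |goal − start| / ρ = 8.536334/1.03 = 8.287703, α = (θ_start − ψ) mod 360° = 6.3318° = 0.110510 rad, β = (θ_goal − ψ) mod 360° = 252.7318° = 4.411001 rad.
Common terms: sin α = 0.110285, cos α = 0.993900, sin β = -0.954926, cos β = -0.296846, cos(α−β) = -0.400349, d² = 68.686021. Work in radians in the unit-radius frame; every candidate has L = ρ·(t + p + q).
LSL: p² = 2 + d² − 2cos(α−β) + 2d(sin α − sin β) = 89.143022; p = √p² = 9.441558; φ = atan2(cos β − cos α, d + sin α − sin β) = -0.137138 rad; t = (φ − α) mod 2π = 6.035537 rad, q = (β − φ) mod 2π = 4.548140 rad → L = 1.03·(6.035537 + 9.441558 + 4.548140) = 1.03·20.025235 = 20.625992 m
RSR: p² = 2 + d² − 2cos(α−β) + 2d(sin β − sin α) = 53.830417; p = √p² = 7.336921; φ = atan2(cos α − cos β, d − sin α + sin β) = 0.176845 rad; t = (α − φ) mod 2π = 6.216850 rad, q = (φ − β) mod 2π = 2.049029 rad → L = 1.03·(6.216850 + 7.336921 + 2.049029) = 1.03·15.602801 = 16.070885 m
LSR: p² = d² − 2 + 2cos(α−β) + 2d(sin α + sin β) = 51.885069; p = √p² = 7.203129; φ = atan2(−cos α − cos β, d + sin α + sin β) − atan2(−2, p) = 0.177456 rad; t = (φ − α) mod 2π = 0.066945 rad, q = (φ − β) mod 2π = 2.049640 rad → L = 1.03·(0.066945 + 7.203129 + 2.049640) = 1.03·9.319714 = 9.599306 m
RSL: p² = d² − 2 + 2cos(α−β) − 2d(sin α + sin β) = 79.885577; p = √p² = 8.937873; φ = atan2(cos α + cos β, d − sin α − sin β) − atan2(2, p) = -0.143960 rad; t = (α − φ) mod 2π = 0.254470 rad, q = (β − φ) mod 2π = 4.554961 rad → L = 1.03·(0.254470 + 8.937873 + 4.554961) = 1.03·13.747305 = 14.159724 m
RLR: c = (6 − d² + 2cos(α−β) + 2d(sin α − sin β))/8 = -5.728802, |c| > 1 → infeasible
LRL: c = (6 − d² + 2cos(α−β) − 2d(sin α − sin β))/8 = -10.142878, |c| > 1 → infeasible
Shortest: LSR with L = 9.599306 m ≈ 9.5993 m
Convert LSR to answer units (arcs ×180/π): t = 0.066945·180/π = 3.8357°, p = ρ·p = 1.03·7.203129 = 7.4192 m, q = 2.049640·180/π = 117.4357°, L = 9.5993 m.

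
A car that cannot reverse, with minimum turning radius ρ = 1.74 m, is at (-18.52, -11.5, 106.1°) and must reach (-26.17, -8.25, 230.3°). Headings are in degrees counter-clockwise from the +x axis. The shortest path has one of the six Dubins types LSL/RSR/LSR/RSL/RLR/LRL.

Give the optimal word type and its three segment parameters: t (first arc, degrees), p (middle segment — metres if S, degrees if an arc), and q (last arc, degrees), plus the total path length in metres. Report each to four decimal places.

Let ψ = atan2(Δy, Δx) = atan2(3.25, -7.65) = 156.9824° be the start→goal bearing.
Normalize: d = |goal − start| / ρ = 8.311739/1.74 = 4.776861, α = (θ_start − ψ) mod 360° = 309.1176° = 5.395119 rad, β = (θ_goal − ψ) mod 360° = 73.3176° = 1.279633 rad.
Common terms: sin α = -0.775853, cos α = 0.630914, sin β = 0.957911, cos β = 0.287067, cos(α−β) = -0.562083, d² = 22.818404. Work in radians in the unit-radius frame; every candidate has L = ρ·(t + p + q).
LSL: p² = 2 + d² − 2cos(α−β) + 2d(sin α − sin β) = 9.378674; p = √p² = 3.062462; φ = atan2(cos β − cos α, d + sin α − sin β) = -0.112515 rad; t = (φ − α) mod 2π = 0.775551 rad, q = (β − φ) mod 2π = 1.392148 rad → L = 1.74·(0.775551 + 3.062462 + 1.392148) = 1.74·5.230161 = 9.100480 m
RSR: p² = 2 + d² − 2cos(α−β) + 2d(sin β − sin α) = 42.506467; p = √p² = 6.519698; φ = atan2(cos α − cos β, d − sin α + sin β) = 0.052764 rad; t = (α − φ) mod 2π = 5.342355 rad, q = (φ − β) mod 2π = 5.056317 rad → L = 1.74·(5.342355 + 6.519698 + 5.056317) = 1.74·16.918370 = 29.437964 m
LSR: p² = d² − 2 + 2cos(α−β) + 2d(sin α + sin β) = 21.433564; p = √p² = 4.629640; φ = atan2(−cos α − cos β, d + sin α + sin β) − atan2(−2, p) = 0.224739 rad; t = (φ − α) mod 2π = 1.112805 rad, q = (φ − β) mod 2π = 5.228291 rad → L = 1.74·(1.112805 + 4.629640 + 5.228291) = 1.74·10.970736 = 19.089081 m
RSL: p² = d² − 2 + 2cos(α−β) − 2d(sin α + sin β) = 17.954911; p = √p² = 4.237324; φ = atan2(cos α + cos β, d − sin α − sin β) − atan2(2, p) = -0.243804 rad; t = (α − φ) mod 2π = 5.638923 rad, q = (β − φ) mod 2π = 1.523437 rad → L = 1.74·(5.638923 + 4.237324 + 1.523437) = 1.74·11.399684 = 19.835450 m
RLR: c = (6 − d² + 2cos(α−β) + 2d(sin α − sin β))/8 = -4.313308, |c| > 1 → infeasible
LRL: c = (6 − d² + 2cos(α−β) − 2d(sin α − sin β))/8 = -0.172334; p = 2π − arccos c = 4.539190 rad; φ = atan2(cos β − cos α, d + sin α − sin β) = -0.112515 rad; t = (φ − α + p/2) mod 2π = 3.045146 rad, q = (β − α − t + p) mod 2π = 3.661743 rad → L = 1.74·(3.045146 + 4.539190 + 3.661743) = 1.74·11.246079 = 19.568178 m
Shortest: LSL with L = 9.100480 m ≈ 9.1005 m
Convert LSL to answer units (arcs ×180/π): t = 0.775551·180/π = 44.4358°, p = ρ·p = 1.74·3.062462 = 5.3287 m, q = 1.392148·180/π = 79.7642°, L = 9.1005 m.

LSL: t = 44.4358°, p = 5.3287 m, q = 79.7642°, L = 9.1005 m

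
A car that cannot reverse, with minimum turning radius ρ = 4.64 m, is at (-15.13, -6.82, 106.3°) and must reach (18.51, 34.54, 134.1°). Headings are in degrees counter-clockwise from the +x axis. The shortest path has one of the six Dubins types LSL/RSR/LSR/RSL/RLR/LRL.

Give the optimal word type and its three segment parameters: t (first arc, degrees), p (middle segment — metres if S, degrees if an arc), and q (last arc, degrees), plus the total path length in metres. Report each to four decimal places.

Let ψ = atan2(Δy, Δx) = atan2(41.36, 33.64) = 50.8769° be the start→goal bearing.
Normalize: d = |goal − start| / ρ = 53.313218/4.64 = 11.489918, α = (θ_start − ψ) mod 360° = 55.4231° = 0.967315 rad, β = (θ_goal − ψ) mod 360° = 83.2231° = 1.452516 rad.
Common terms: sin α = 0.823365, cos α = 0.567513, sin β = 0.993013, cos β = 0.118004, cos(α−β) = 0.884581, d² = 132.018207. Work in radians in the unit-radius frame; every candidate has L = ρ·(t + p + q).
LSL: p² = 2 + d² − 2cos(α−β) + 2d(sin α − sin β) = 128.350556; p = √p² = 11.329190; φ = atan2(cos β − cos α, d + sin α − sin β) = -0.039687 rad; t = (φ − α) mod 2π = 5.276183 rad, q = (β − φ) mod 2π = 1.492204 rad → L = 4.64·(5.276183 + 11.329190 + 1.492204) = 4.64·18.097577 = 83.972758 m
RSR: p² = 2 + d² − 2cos(α−β) + 2d(sin β − sin α) = 136.147536; p = √p² = 11.668228; φ = atan2(cos α − cos β, d − sin α + sin β) = 0.038534 rad; t = (α − φ) mod 2π = 0.928781 rad, q = (φ − β) mod 2π = 4.869203 rad → L = 4.64·(0.928781 + 11.668228 + 4.869203) = 4.64·17.466211 = 81.043221 m
LSR: p² = d² − 2 + 2cos(α−β) + 2d(sin α + sin β) = 173.527433; p = √p² = 13.172981; φ = atan2(−cos α − cos β, d + sin α + sin β) − atan2(−2, p) = 0.099202 rad; t = (φ − α) mod 2π = 5.415073 rad, q = (φ − β) mod 2π = 4.929872 rad → L = 4.64·(5.415073 + 13.172981 + 4.929872) = 4.64·23.517926 = 109.123175 m
RSL: p² = d² − 2 + 2cos(α−β) − 2d(sin α + sin β) = 90.047306; p = √p² = 9.489326; φ = atan2(cos α + cos β, d − sin α − sin β) − atan2(2, p) = -0.136976 rad; t = (α − φ) mod 2π = 1.104291 rad, q = (β − φ) mod 2π = 1.589492 rad → L = 4.64·(1.104291 + 9.489326 + 1.589492) = 4.64·12.183109 = 56.529626 m
RLR: c = (6 − d² + 2cos(α−β) + 2d(sin α − sin β))/8 = -16.018442, |c| > 1 → infeasible
LRL: c = (6 − d² + 2cos(α−β) − 2d(sin α − sin β))/8 = -15.043819, |c| > 1 → infeasible
Shortest: RSL with L = 56.529626 m ≈ 56.5296 m
Convert RSL to answer units (arcs ×180/π): t = 1.104291·180/π = 63.2712°, p = ρ·p = 4.64·9.489326 = 44.0305 m, q = 1.589492·180/π = 91.0712°, L = 56.5296 m.

RSL: t = 63.2712°, p = 44.0305 m, q = 91.0712°, L = 56.5296 m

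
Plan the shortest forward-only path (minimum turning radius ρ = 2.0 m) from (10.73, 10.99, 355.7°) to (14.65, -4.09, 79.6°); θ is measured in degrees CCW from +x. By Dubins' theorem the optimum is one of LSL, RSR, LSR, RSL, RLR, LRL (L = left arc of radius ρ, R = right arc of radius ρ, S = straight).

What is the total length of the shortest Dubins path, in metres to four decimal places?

Let ψ = atan2(Δy, Δx) = atan2(-15.08, 3.92) = -75.4286° be the start→goal bearing.
Normalize: d = |goal − start| / ρ = 15.581168/2.0 = 7.790584, α = (θ_start − ψ) mod 360° = 71.1286° = 1.241429 rad, β = (θ_goal − ψ) mod 360° = 155.0286° = 2.705760 rad.
Common terms: sin α = 0.946247, cos α = 0.323445, sin β = 0.422165, cos β = -0.906519, cos(α−β) = 0.106264, d² = 60.693200. Work in radians in the unit-radius frame; every candidate has L = ρ·(t + p + q).
LSL: p² = 2 + d² − 2cos(α−β) + 2d(sin α − sin β) = 70.646478; p = √p² = 8.405146; φ = atan2(cos β − cos α, d + sin α − sin β) = -0.146862 rad; t = (φ − α) mod 2π = 4.894895 rad, q = (β − φ) mod 2π = 2.852622 rad → L = 2.0·(4.894895 + 8.405146 + 2.852622) = 2.0·16.152662 = 32.305325 m
RSR: p² = 2 + d² − 2cos(α−β) + 2d(sin β − sin α) = 54.314866; p = √p² = 7.369862; φ = atan2(cos α − cos β, d − sin α + sin β) = 0.167676 rad; t = (α − φ) mod 2π = 1.073753 rad, q = (φ − β) mod 2π = 3.745101 rad → L = 2.0·(1.073753 + 7.369862 + 3.745101) = 2.0·12.188716 = 24.377432 m
LSR: p² = d² − 2 + 2cos(α−β) + 2d(sin α + sin β) = 80.227192; p = √p² = 8.956963; φ = atan2(−cos α − cos β, d + sin α + sin β) − atan2(−2, p) = 0.283262 rad; t = (φ − α) mod 2π = 5.325018 rad, q = (φ − β) mod 2π = 3.860687 rad → L = 2.0·(5.325018 + 8.956963 + 3.860687) = 2.0·18.142669 = 36.285337 m
RSL: p² = d² − 2 + 2cos(α−β) − 2d(sin α + sin β) = 37.584264; p = √p² = 6.130601; φ = atan2(cos α + cos β, d − sin α − sin β) − atan2(2, p) = -0.405889 rad; t = (α − φ) mod 2π = 1.647317 rad, q = (β − φ) mod 2π = 3.111649 rad → L = 2.0·(1.647317 + 6.130601 + 3.111649) = 2.0·10.889567 = 21.779134 m
RLR: c = (6 − d² + 2cos(α−β) + 2d(sin α − sin β))/8 = -5.789358, |c| > 1 → infeasible
LRL: c = (6 − d² + 2cos(α−β) − 2d(sin α − sin β))/8 = -7.830810, |c| > 1 → infeasible
Shortest: RSL with L = 21.779134 m ≈ 21.7791 m

21.7791 m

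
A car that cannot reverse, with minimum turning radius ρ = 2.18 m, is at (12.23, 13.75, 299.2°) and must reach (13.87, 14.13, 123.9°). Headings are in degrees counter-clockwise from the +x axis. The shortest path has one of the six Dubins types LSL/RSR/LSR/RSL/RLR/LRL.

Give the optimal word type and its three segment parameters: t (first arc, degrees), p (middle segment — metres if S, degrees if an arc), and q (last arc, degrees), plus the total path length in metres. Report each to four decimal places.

RLR: t = 49.5119°, p = 273.4661°, q = 39.2542°, L = 13.7823 m

Let ψ = atan2(Δy, Δx) = atan2(0.38, 1.64) = 13.0456° be the start→goal bearing.
Normalize: d = |goal − start| / ρ = 1.683449/2.18 = 0.772224, α = (θ_start − ψ) mod 360° = 286.1544° = 4.994336 rad, β = (θ_goal − ψ) mod 360° = 110.8544° = 1.934774 rad.
Common terms: sin α = -0.960516, cos α = 0.278226, sin β = 0.934488, cos β = -0.355994, cos(α−β) = -0.996637, d² = 0.596330. Work in radians in the unit-radius frame; every candidate has L = ρ·(t + p + q).
LSL: p² = 2 + d² − 2cos(α−β) + 2d(sin α − sin β) = 1.662869; p = √p² = 1.289523; φ = atan2(cos β − cos α, d + sin α − sin β) = -2.627408 rad; t = (φ − α) mod 2π = 4.944627 rad, q = (β − φ) mod 2π = 4.562181 rad → L = 2.18·(4.944627 + 1.289523 + 4.562181) = 2.18·10.796331 = 23.536002 m
RSR: p² = 2 + d² − 2cos(α−β) + 2d(sin β − sin α) = 7.516341; p = √p² = 2.741595; φ = atan2(cos α − cos β, d − sin α + sin β) = 0.233447 rad; t = (α − φ) mod 2π = 4.760889 rad, q = (φ − β) mod 2π = 4.581859 rad → L = 2.18·(4.760889 + 2.741595 + 4.581859) = 2.18·12.084342 = 26.343866 m
LSR: p² = d² − 2 + 2cos(α−β) + 2d(sin α + sin β) = -3.437142 < 0 → infeasible
RSL: p² = d² − 2 + 2cos(α−β) − 2d(sin α + sin β) = -3.356747 < 0 → infeasible
RLR: c = (6 − d² + 2cos(α−β) + 2d(sin α − sin β))/8 = 0.060457; p = 2π − arccos c = 4.772883 rad; φ = atan2(cos α − cos β, d − sin α + sin β) = 0.233447 rad; t = (α − φ + p/2) mod 2π = 0.864145 rad, q = (α − β − t + p) mod 2π = 0.685115 rad → L = 2.18·(0.864145 + 4.772883 + 0.685115) = 2.18·6.322143 = 13.782273 m
LRL: c = (6 − d² + 2cos(α−β) − 2d(sin α − sin β))/8 = 0.792141; p = 2π − arccos c = 5.626699 rad; φ = atan2(cos β − cos α, d + sin α − sin β) = -2.627408 rad; t = (φ − α + p/2) mod 2π = 1.474791 rad, q = (β − α − t + p) mod 2π = 1.092345 rad → L = 2.18·(1.474791 + 5.626699 + 1.092345) = 2.18·8.193835 = 17.862560 m
Shortest: RLR with L = 13.782273 m ≈ 13.7823 m
Convert RLR to answer units (arcs ×180/π): t = 0.864145·180/π = 49.5119°, p = 4.772883·180/π = 273.4661°, q = 0.685115·180/π = 39.2542°, L = 13.7823 m.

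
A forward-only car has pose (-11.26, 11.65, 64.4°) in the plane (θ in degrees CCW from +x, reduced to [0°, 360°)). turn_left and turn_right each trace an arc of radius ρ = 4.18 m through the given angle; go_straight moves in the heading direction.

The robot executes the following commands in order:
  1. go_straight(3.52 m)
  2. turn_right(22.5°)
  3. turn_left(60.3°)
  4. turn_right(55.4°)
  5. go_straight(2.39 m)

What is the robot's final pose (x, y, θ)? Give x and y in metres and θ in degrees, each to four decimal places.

(-4.7923, 25.6111, 46.8000°)

set_pose: (x, y, θ) = (-11.2600, 11.6500, 64.4000°), ρ = 4.18
go_straight(3.52): x += 3.52·cos θ, y += 3.52·sin θ → (-9.7391, 14.8245, 64.4000°)
turn_right(22.5°): centre at ρ to the right, rotate −22.5° → (-8.7609, 16.1296, 41.9000°)
turn_left(60.3°): centre at ρ to the left, rotate +60.3° → (-7.4669, 20.1241, 102.2000°)
turn_right(55.4°): centre at ρ to the right, rotate −55.4° → (-6.4284, 23.8689, 46.8000°)
go_straight(2.39): x += 2.39·cos θ, y += 2.39·sin θ → (-4.7923, 25.6111, 46.8000°)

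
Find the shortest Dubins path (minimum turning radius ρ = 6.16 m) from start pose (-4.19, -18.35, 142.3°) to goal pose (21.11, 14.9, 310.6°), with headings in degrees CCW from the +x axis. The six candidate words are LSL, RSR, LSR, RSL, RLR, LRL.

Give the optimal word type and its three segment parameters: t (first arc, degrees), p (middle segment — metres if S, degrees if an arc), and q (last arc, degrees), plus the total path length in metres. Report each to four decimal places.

Let ψ = atan2(Δy, Δx) = atan2(33.25, 25.30) = 52.7324° be the start→goal bearing.
Normalize: d = |goal − start| / ρ = 41.781006/6.16 = 6.782631, α = (θ_start − ψ) mod 360° = 89.5676° = 1.563249 rad, β = (θ_goal − ψ) mod 360° = 257.8676° = 4.500638 rad.
Common terms: sin α = 0.999972, cos α = 0.007547, sin β = -0.977665, cos β = -0.210172, cos(α−β) = -0.979223, d² = 46.004082. Work in radians in the unit-radius frame; every candidate has L = ρ·(t + p + q).
LSL: p² = 2 + d² − 2cos(α−β) + 2d(sin α − sin β) = 76.789678; p = √p² = 8.762972; φ = atan2(cos β − cos α, d + sin α − sin β) = -0.024848 rad; t = (φ − α) mod 2π = 4.695088 rad, q = (β − φ) mod 2π = 4.525486 rad → L = 6.16·(4.695088 + 8.762972 + 4.525486) = 6.16·17.983546 = 110.778646 m
RSR: p² = 2 + d² − 2cos(α−β) + 2d(sin β − sin α) = 23.135377; p = √p² = 4.809925; φ = atan2(cos α − cos β, d − sin α + sin β) = 0.045280 rad; t = (α − φ) mod 2π = 1.517969 rad, q = (φ − β) mod 2π = 1.827827 rad → L = 6.16·(1.517969 + 4.809925 + 1.827827) = 6.16·8.155721 = 50.239242 m
LSR: p² = d² − 2 + 2cos(α−β) + 2d(sin α + sin β) = 42.348237; p = √p² = 6.507552; φ = atan2(−cos α − cos β, d + sin α + sin β) − atan2(−2, p) = 0.327940 rad; t = (φ − α) mod 2π = 5.047876 rad, q = (φ − β) mod 2π = 2.110487 rad → L = 6.16·(5.047876 + 6.507552 + 2.110487) = 6.16·13.665915 = 84.182038 m
RSL: p² = d² − 2 + 2cos(α−β) − 2d(sin α + sin β) = 41.743036; p = √p² = 6.460885; φ = atan2(cos α + cos β, d − sin α − sin β) − atan2(2, p) = -0.330163 rad; t = (α − φ) mod 2π = 1.893413 rad, q = (β − φ) mod 2π = 4.830802 rad → L = 6.16·(1.893413 + 6.460885 + 4.830802) = 6.16·13.185100 = 81.220214 m
RLR: c = (6 − d² + 2cos(α−β) + 2d(sin α − sin β))/8 = -1.891922, |c| > 1 → infeasible
LRL: c = (6 − d² + 2cos(α−β) − 2d(sin α − sin β))/8 = -8.598710, |c| > 1 → infeasible
Shortest: RSR with L = 50.239242 m ≈ 50.2392 m
Convert RSR to answer units (arcs ×180/π): t = 1.517969·180/π = 86.9732°, p = ρ·p = 6.16·4.809925 = 29.6291 m, q = 1.827827·180/π = 104.7268°, L = 50.2392 m.

RSR: t = 86.9732°, p = 29.6291 m, q = 104.7268°, L = 50.2392 m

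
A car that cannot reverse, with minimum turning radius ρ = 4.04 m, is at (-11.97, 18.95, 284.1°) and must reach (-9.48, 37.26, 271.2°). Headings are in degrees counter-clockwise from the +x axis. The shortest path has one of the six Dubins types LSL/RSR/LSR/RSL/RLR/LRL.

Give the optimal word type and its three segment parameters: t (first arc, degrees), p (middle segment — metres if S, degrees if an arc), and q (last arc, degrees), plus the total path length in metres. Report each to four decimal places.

LSL: t = 157.3716°, p = 17.6051 m, q = 189.7284°, L = 42.0795 m

Let ψ = atan2(Δy, Δx) = atan2(18.31, 2.49) = 82.2558° be the start→goal bearing.
Normalize: d = |goal − start| / ρ = 18.478533/4.04 = 4.573894, α = (θ_start − ψ) mod 360° = 201.8442° = 3.522846 rad, β = (θ_goal − ψ) mod 360° = 188.9442° = 3.297699 rad.
Common terms: sin α = -0.372084, cos α = -0.928199, sin β = -0.155473, cos β = -0.987840, cos(α−β) = 0.974761, d² = 20.920510. Work in radians in the unit-radius frame; every candidate has L = ρ·(t + p + q).
LSL: p² = 2 + d² − 2cos(α−β) + 2d(sin α − sin β) = 18.989472; p = √p² = 4.357691; φ = atan2(cos β − cos α, d + sin α − sin β) = -0.013687 rad; t = (φ − α) mod 2π = 2.746652 rad, q = (β − φ) mod 2π = 3.311386 rad → L = 4.04·(2.746652 + 4.357691 + 3.311386) = 4.04·10.415729 = 42.079545 m
RSR: p² = 2 + d² − 2cos(α−β) + 2d(sin β − sin α) = 22.952504; p = √p² = 4.790877; φ = atan2(cos α − cos β, d − sin α + sin β) = 0.012449 rad; t = (α − φ) mod 2π = 3.510397 rad, q = (φ − β) mod 2π = 2.997936 rad → L = 4.04·(3.510397 + 4.790877 + 2.997936) = 4.04·11.299210 = 45.648808 m
LSR: p² = d² − 2 + 2cos(α−β) + 2d(sin α + sin β) = 16.044052; p = √p² = 4.005503; φ = atan2(−cos α − cos β, d + sin α + sin β) − atan2(−2, p) = 0.905342 rad; t = (φ − α) mod 2π = 3.665681 rad, q = (φ − β) mod 2π = 3.890828 rad → L = 4.04·(3.665681 + 4.005503 + 3.890828) = 4.04·11.562011 = 46.710526 m
RSL: p² = d² − 2 + 2cos(α−β) − 2d(sin α + sin β) = 25.696014; p = √p² = 5.069124; φ = atan2(cos α + cos β, d − sin α − sin β) − atan2(2, p) = -0.735081 rad; t = (α − φ) mod 2π = 4.257927 rad, q = (β − φ) mod 2π = 4.032779 rad → L = 4.04·(4.257927 + 5.069124 + 4.032779) = 4.04·13.359830 = 53.973712 m
RLR: c = (6 − d² + 2cos(α−β) + 2d(sin α − sin β))/8 = -1.869063, |c| > 1 → infeasible
LRL: c = (6 − d² + 2cos(α−β) − 2d(sin α − sin β))/8 = -1.373684, |c| > 1 → infeasible
Shortest: LSL with L = 42.079545 m ≈ 42.0795 m
Convert LSL to answer units (arcs ×180/π): t = 2.746652·180/π = 157.3716°, p = ρ·p = 4.04·4.357691 = 17.6051 m, q = 3.311386·180/π = 189.7284°, L = 42.0795 m.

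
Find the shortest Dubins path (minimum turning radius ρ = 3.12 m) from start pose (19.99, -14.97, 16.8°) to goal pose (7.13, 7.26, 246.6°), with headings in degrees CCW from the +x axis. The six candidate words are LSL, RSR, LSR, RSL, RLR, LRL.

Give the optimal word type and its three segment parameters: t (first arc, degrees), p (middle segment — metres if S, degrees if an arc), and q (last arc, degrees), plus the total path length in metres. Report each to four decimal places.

LSL: t = 100.0008°, p = 20.1708 m, q = 129.7992°, L = 32.6844 m

Let ψ = atan2(Δy, Δx) = atan2(22.23, -12.86) = 120.0493° be the start→goal bearing.
Normalize: d = |goal − start| / ρ = 25.681754/3.12 = 8.231331, α = (θ_start − ψ) mod 360° = 256.7507° = 4.481146 rad, β = (θ_goal − ψ) mod 360° = 126.5507° = 2.208727 rad.
Common terms: sin α = -0.973382, cos α = -0.229188, sin β = 0.803330, cos β = -0.595534, cos(α−β) = -0.645458, d² = 67.754818. Work in radians in the unit-radius frame; every candidate has L = ρ·(t + p + q).
LSL: p² = 2 + d² − 2cos(α−β) + 2d(sin α − sin β) = 41.796321; p = √p² = 6.465007; φ = atan2(cos β − cos α, d + sin α − sin β) = -0.056696 rad; t = (φ − α) mod 2π = 1.745343 rad, q = (β − φ) mod 2π = 2.265423 rad → L = 3.12·(1.745343 + 6.465007 + 2.265423) = 3.12·10.475774 = 32.684415 m
RSR: p² = 2 + d² − 2cos(α−β) + 2d(sin β − sin α) = 100.295146; p = √p² = 10.014746; φ = atan2(cos α − cos β, d − sin α + sin β) = 0.036589 rad; t = (α − φ) mod 2π = 4.444557 rad, q = (φ − β) mod 2π = 4.111047 rad → L = 3.12·(4.444557 + 10.014746 + 4.111047) = 3.12·18.570350 = 57.939493 m
LSR: p² = d² − 2 + 2cos(α−β) + 2d(sin α + sin β) = 61.664390; p = √p² = 7.852668; φ = atan2(−cos α − cos β, d + sin α + sin β) − atan2(−2, p) = 0.351340 rad; t = (φ − α) mod 2π = 2.153380 rad, q = (φ − β) mod 2π = 4.425799 rad → L = 3.12·(2.153380 + 7.852668 + 4.425799) = 3.12·14.431847 = 45.027361 m
RSL: p² = d² − 2 + 2cos(α−β) − 2d(sin α + sin β) = 67.263415; p = √p² = 8.201428; φ = atan2(cos α + cos β, d − sin α − sin β) − atan2(2, p) = -0.337043 rad; t = (α − φ) mod 2π = 4.818189 rad, q = (β − φ) mod 2π = 2.545770 rad → L = 3.12·(4.818189 + 8.201428 + 2.545770) = 3.12·15.565386 = 48.564005 m
RLR: c = (6 − d² + 2cos(α−β) + 2d(sin α − sin β))/8 = -11.536893, |c| > 1 → infeasible
LRL: c = (6 − d² + 2cos(α−β) − 2d(sin α − sin β))/8 = -4.224540, |c| > 1 → infeasible
Shortest: LSL with L = 32.684415 m ≈ 32.6844 m
Convert LSL to answer units (arcs ×180/π): t = 1.745343·180/π = 100.0008°, p = ρ·p = 3.12·6.465007 = 20.1708 m, q = 2.265423·180/π = 129.7992°, L = 32.6844 m.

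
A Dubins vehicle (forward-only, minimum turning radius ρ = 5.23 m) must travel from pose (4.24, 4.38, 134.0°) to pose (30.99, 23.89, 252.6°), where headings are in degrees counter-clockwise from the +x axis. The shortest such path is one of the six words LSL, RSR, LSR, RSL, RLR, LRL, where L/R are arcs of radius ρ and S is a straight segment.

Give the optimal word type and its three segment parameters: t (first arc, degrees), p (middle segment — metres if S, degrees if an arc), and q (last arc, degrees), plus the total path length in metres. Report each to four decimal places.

RSR: t = 89.8993°, p = 25.0616 m, q = 151.5007°, L = 47.0968 m

Let ψ = atan2(Δy, Δx) = atan2(19.51, 26.75) = 36.1050° be the start→goal bearing.
Normalize: d = |goal − start| / ρ = 33.108950/5.23 = 6.330583, α = (θ_start − ψ) mod 360° = 97.8950° = 1.708590 rad, β = (θ_goal − ψ) mod 360° = 216.4950° = 3.778551 rad.
Common terms: sin α = 0.990521, cos α = -0.137358, sin β = -0.594753, cos β = -0.803909, cos(α−β) = -0.478692, d² = 40.076284. Work in radians in the unit-radius frame; every candidate has L = ρ·(t + p + q).
LSL: p² = 2 + d² − 2cos(α−β) + 2d(sin α − sin β) = 63.105090; p = √p² = 7.943871; φ = atan2(cos β − cos α, d + sin α − sin β) = -0.084006 rad; t = (φ − α) mod 2π = 4.490589 rad, q = (β − φ) mod 2π = 3.862557 rad → L = 5.23·(4.490589 + 7.943871 + 3.862557) = 5.23·16.297017 = 85.233399 m
RSR: p² = 2 + d² − 2cos(α−β) + 2d(sin β − sin α) = 22.962247; p = √p² = 4.791894; φ = atan2(cos α − cos β, d − sin α + sin β) = 0.139552 rad; t = (α − φ) mod 2π = 1.569038 rad, q = (φ − β) mod 2π = 2.644187 rad → L = 5.23·(1.569038 + 4.791894 + 2.644187) = 5.23·9.005119 = 47.096771 m
LSR: p² = d² − 2 + 2cos(α−β) + 2d(sin α + sin β) = 42.129792; p = √p² = 6.490747; φ = atan2(−cos α − cos β, d + sin α + sin β) − atan2(−2, p) = 0.437934 rad; t = (φ − α) mod 2π = 5.012529 rad, q = (φ − β) mod 2π = 2.942568 rad → L = 5.23·(5.012529 + 6.490747 + 2.942568) = 5.23·14.445844 = 75.551764 m
RSL: p² = d² − 2 + 2cos(α−β) − 2d(sin α + sin β) = 32.108009; p = √p² = 5.666393; φ = atan2(cos α + cos β, d − sin α − sin β) − atan2(2, p) = -0.496599 rad; t = (α − φ) mod 2π = 2.205189 rad, q = (β − φ) mod 2π = 4.275149 rad → L = 5.23·(2.205189 + 5.666393 + 4.275149) = 5.23·12.146731 = 63.527405 m
RLR: c = (6 − d² + 2cos(α−β) + 2d(sin α − sin β))/8 = -1.870281, |c| > 1 → infeasible
LRL: c = (6 − d² + 2cos(α−β) − 2d(sin α − sin β))/8 = -6.888136, |c| > 1 → infeasible
Shortest: RSR with L = 47.096771 m ≈ 47.0968 m
Convert RSR to answer units (arcs ×180/π): t = 1.569038·180/π = 89.8993°, p = ρ·p = 5.23·4.791894 = 25.0616 m, q = 2.644187·180/π = 151.5007°, L = 47.0968 m.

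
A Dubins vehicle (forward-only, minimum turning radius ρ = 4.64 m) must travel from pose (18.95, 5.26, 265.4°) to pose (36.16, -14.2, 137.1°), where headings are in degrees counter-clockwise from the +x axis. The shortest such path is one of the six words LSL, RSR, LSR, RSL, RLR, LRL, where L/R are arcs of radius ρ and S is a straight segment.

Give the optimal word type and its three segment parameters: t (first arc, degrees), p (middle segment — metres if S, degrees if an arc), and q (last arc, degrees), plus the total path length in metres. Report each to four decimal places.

LSR: t = 74.3781°, p = 20.1960 m, q = 202.6781°, L = 42.6330 m

Let ψ = atan2(Δy, Δx) = atan2(-19.46, 17.21) = -48.5112° be the start→goal bearing.
Normalize: d = |goal − start| / ρ = 25.978370/4.64 = 5.598787, α = (θ_start − ψ) mod 360° = 313.9112° = 5.478783 rad, β = (θ_goal − ψ) mod 360° = 185.6112° = 3.239526 rad.
Common terms: sin α = -0.720416, cos α = 0.693542, sin β = -0.097777, cos β = -0.995208, cos(α−β) = -0.619779, d² = 31.346411. Work in radians in the unit-radius frame; every candidate has L = ρ·(t + p + q).
LSL: p² = 2 + d² − 2cos(α−β) + 2d(sin α − sin β) = 27.613919; p = √p² = 5.254895; φ = atan2(cos β − cos α, d + sin α − sin β) = -0.327173 rad; t = (φ − α) mod 2π = 0.477229 rad, q = (β − φ) mod 2π = 3.566699 rad → L = 4.64·(0.477229 + 5.254895 + 3.566699) = 4.64·9.298823 = 43.146537 m
RSR: p² = 2 + d² − 2cos(α−β) + 2d(sin β − sin α) = 41.558020; p = √p² = 6.446551; φ = atan2(cos α − cos β, d − sin α + sin β) = 0.265054 rad; t = (α − φ) mod 2π = 5.213729 rad, q = (φ − β) mod 2π = 3.308714 rad → L = 4.64·(5.213729 + 6.446551 + 3.308714) = 4.64·14.968994 = 69.456131 m
LSR: p² = d² − 2 + 2cos(α−β) + 2d(sin α + sin β) = 18.945080; p = √p² = 4.352595; φ = atan2(−cos α − cos β, d + sin α + sin β) − atan2(−2, p) = 0.493741 rad; t = (φ − α) mod 2π = 1.298143 rad, q = (φ − β) mod 2π = 3.537401 rad → L = 4.64·(1.298143 + 4.352595 + 3.537401) = 4.64·9.188139 = 42.632965 m
RSL: p² = d² − 2 + 2cos(α−β) − 2d(sin α + sin β) = 37.268627; p = √p² = 6.104804; φ = atan2(cos α + cos β, d − sin α − sin β) − atan2(2, p) = -0.363568 rad; t = (α − φ) mod 2π = 5.842351 rad, q = (β − φ) mod 2π = 3.603093 rad → L = 4.64·(5.842351 + 6.104804 + 3.603093) = 4.64·15.550248 = 72.153150 m
RLR: c = (6 − d² + 2cos(α−β) + 2d(sin α − sin β))/8 = -4.194752, |c| > 1 → infeasible
LRL: c = (6 − d² + 2cos(α−β) − 2d(sin α − sin β))/8 = -2.451740, |c| > 1 → infeasible
Shortest: LSR with L = 42.632965 m ≈ 42.6330 m
Convert LSR to answer units (arcs ×180/π): t = 1.298143·180/π = 74.3781°, p = ρ·p = 4.64·4.352595 = 20.1960 m, q = 3.537401·180/π = 202.6781°, L = 42.6330 m.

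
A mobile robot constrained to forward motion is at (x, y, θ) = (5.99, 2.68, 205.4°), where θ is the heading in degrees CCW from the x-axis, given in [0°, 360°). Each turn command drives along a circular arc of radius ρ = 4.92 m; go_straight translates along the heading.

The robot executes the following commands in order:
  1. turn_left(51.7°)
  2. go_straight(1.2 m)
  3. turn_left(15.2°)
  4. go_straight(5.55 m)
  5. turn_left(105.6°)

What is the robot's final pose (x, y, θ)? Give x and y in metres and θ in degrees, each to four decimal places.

(9.5674, -13.1615, 17.9000°)

set_pose: (x, y, θ) = (5.9900, 2.6800, 205.4000°), ρ = 4.92
turn_left(51.7°): centre at ρ to the left, rotate +51.7° → (3.3045, -0.6660, 257.1000°)
go_straight(1.2): x += 1.2·cos θ, y += 1.2·sin θ → (3.0366, -1.8357, 257.1000°)
turn_left(15.2°): centre at ρ to the left, rotate +15.2° → (2.9164, -3.1316, 272.3000°)
go_straight(5.55): x += 5.55·cos θ, y += 5.55·sin θ → (3.1392, -8.6771, 272.3000°)
turn_left(105.6°): centre at ρ to the left, rotate +105.6° → (9.5674, -13.1615, 377.9000° ≡ 17.9000°)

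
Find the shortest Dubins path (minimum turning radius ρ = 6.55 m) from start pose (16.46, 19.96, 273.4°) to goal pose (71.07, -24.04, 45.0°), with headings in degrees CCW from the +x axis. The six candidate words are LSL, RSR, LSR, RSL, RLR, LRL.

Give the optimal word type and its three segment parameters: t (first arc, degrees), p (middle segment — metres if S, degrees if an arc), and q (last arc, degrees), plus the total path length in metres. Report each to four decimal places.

LSL: t = 44.1348°, p = 58.8867 m, q = 87.4652°, L = 73.9311 m

Let ψ = atan2(Δy, Δx) = atan2(-44.00, 54.61) = -38.8589° be the start→goal bearing.
Normalize: d = |goal − start| / ρ = 70.130251/6.55 = 10.706909, α = (θ_start − ψ) mod 360° = 312.2589° = 5.449945 rad, β = (θ_goal − ψ) mod 360° = 83.8589° = 1.463613 rad.
Common terms: sin α = -0.740114, cos α = 0.672481, sin β = 0.994261, cos β = 0.106978, cos(α−β) = -0.663926, d² = 114.637891. Work in radians in the unit-radius frame; every candidate has L = ρ·(t + p + q).
LSL: p² = 2 + d² − 2cos(α−β) + 2d(sin α − sin β) = 80.826141; p = √p² = 8.990336; φ = atan2(cos β − cos α, d + sin α − sin β) = -0.062943 rad; t = (φ − α) mod 2π = 0.770297 rad, q = (β − φ) mod 2π = 1.526556 rad → L = 6.55·(0.770297 + 8.990336 + 1.526556) = 6.55·11.287189 = 73.931090 m
RSR: p² = 2 + d² − 2cos(α−β) + 2d(sin β − sin α) = 155.105345; p = √p² = 12.454130; φ = atan2(cos α − cos β, d − sin α + sin β) = 0.045422 rad; t = (α − φ) mod 2π = 5.404523 rad, q = (φ − β) mod 2π = 4.864995 rad → L = 6.55·(5.404523 + 12.454130 + 4.864995) = 6.55·22.723647 = 148.839888 m
LSR: p² = d² − 2 + 2cos(α−β) + 2d(sin α + sin β) = 116.752299; p = √p² = 10.805198; φ = atan2(−cos α − cos β, d + sin α + sin β) − atan2(−2, p) = 0.112032 rad; t = (φ − α) mod 2π = 0.945273 rad, q = (φ − β) mod 2π = 4.931605 rad → L = 6.55·(0.945273 + 10.805198 + 4.931605) = 6.55·16.682075 = 109.267592 m
RSL: p² = d² − 2 + 2cos(α−β) − 2d(sin α + sin β) = 105.867778; p = √p² = 10.289207; φ = atan2(cos α + cos β, d − sin α − sin β) − atan2(2, p) = -0.117552 rad; t = (α − φ) mod 2π = 5.567498 rad, q = (β − φ) mod 2π = 1.581166 rad → L = 6.55·(5.567498 + 10.289207 + 1.581166) = 6.55·17.437870 = 114.218049 m
RLR: c = (6 − d² + 2cos(α−β) + 2d(sin α − sin β))/8 = -18.388168, |c| > 1 → infeasible
LRL: c = (6 − d² + 2cos(α−β) − 2d(sin α − sin β))/8 = -9.103268, |c| > 1 → infeasible
Shortest: LSL with L = 73.931090 m ≈ 73.9311 m
Convert LSL to answer units (arcs ×180/π): t = 0.770297·180/π = 44.1348°, p = ρ·p = 6.55·8.990336 = 58.8867 m, q = 1.526556·180/π = 87.4652°, L = 73.9311 m.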